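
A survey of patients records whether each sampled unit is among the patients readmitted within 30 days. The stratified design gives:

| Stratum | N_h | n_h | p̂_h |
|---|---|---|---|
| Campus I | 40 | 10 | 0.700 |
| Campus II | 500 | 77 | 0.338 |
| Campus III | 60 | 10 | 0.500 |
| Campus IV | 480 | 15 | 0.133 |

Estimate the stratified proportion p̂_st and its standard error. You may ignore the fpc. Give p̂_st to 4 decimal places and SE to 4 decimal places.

p̂_st ≈ 0.2693, SE ≈ 0.0487

N = 1080; stratum weights W_h = N_h/N.
p̂_st = Σ W_h p̂_h = (40·0.700 + 500·0.338 + 60·0.500 + 480·0.133)/1080 = 0.26930
V̂(p̂_st) = Σ W_h² p̂_h(1−p̂_h)/(n_h−1):
  stratum Campus I: (40/1080)²·0.700·0.300/9 = 3.20073e-05
  stratum Campus II: (500/1080)²·0.338·0.662/76 = 0.000631035
  stratum Campus III: (60/1080)²·0.500·0.500/9 = 8.57339e-05
  stratum Campus IV: (480/1080)²·0.133·0.867/14 = 0.00162696
V̂(p̂_st) = 0.00237574; SE = √V̂ = 0.0487416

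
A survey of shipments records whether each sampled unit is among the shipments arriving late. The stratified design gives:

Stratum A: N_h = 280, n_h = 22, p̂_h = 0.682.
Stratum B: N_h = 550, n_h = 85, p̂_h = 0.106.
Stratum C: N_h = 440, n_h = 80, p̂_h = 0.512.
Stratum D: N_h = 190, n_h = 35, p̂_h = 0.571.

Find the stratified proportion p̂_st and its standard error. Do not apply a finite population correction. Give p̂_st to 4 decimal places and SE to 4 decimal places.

p̂_st ≈ 0.3993, SE ≈ 0.0308

N = 1460; stratum weights W_h = N_h/N.
p̂_st = Σ W_h p̂_h = (280·0.682 + 550·0.106 + 440·0.512 + 190·0.571)/1460 = 0.39934
V̂(p̂_st) = Σ W_h² p̂_h(1−p̂_h)/(n_h−1):
  stratum A: (280/1460)²·0.682·0.318/21 = 0.000379842
  stratum B: (550/1460)²·0.106·0.894/84 = 0.000160097
  stratum C: (440/1460)²·0.512·0.488/79 = 0.000287252
  stratum D: (190/1460)²·0.571·0.429/34 = 0.000122016
V̂(p̂_st) = 0.000949206; SE = √V̂ = 0.0308092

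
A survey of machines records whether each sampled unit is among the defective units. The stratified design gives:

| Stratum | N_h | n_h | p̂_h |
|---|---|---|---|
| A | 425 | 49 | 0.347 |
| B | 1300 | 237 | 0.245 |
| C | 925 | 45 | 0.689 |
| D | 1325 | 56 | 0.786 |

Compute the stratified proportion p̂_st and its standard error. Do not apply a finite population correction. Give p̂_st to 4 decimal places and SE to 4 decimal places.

p̂_st ≈ 0.5396, SE ≈ 0.0272

N = 3975; stratum weights W_h = N_h/N.
p̂_st = Σ W_h p̂_h = (425·0.347 + 1300·0.245 + 925·0.689 + 1325·0.786)/3975 = 0.53956
V̂(p̂_st) = Σ W_h² p̂_h(1−p̂_h)/(n_h−1):
  stratum A: (425/3975)²·0.347·0.653/48 = 5.39641e-05
  stratum B: (1300/3975)²·0.245·0.755/236 = 8.38327e-05
  stratum C: (925/3975)²·0.689·0.311/44 = 0.000263716
  stratum D: (1325/3975)²·0.786·0.214/55 = 0.000339806
V̂(p̂_st) = 0.000741319; SE = √V̂ = 0.0272272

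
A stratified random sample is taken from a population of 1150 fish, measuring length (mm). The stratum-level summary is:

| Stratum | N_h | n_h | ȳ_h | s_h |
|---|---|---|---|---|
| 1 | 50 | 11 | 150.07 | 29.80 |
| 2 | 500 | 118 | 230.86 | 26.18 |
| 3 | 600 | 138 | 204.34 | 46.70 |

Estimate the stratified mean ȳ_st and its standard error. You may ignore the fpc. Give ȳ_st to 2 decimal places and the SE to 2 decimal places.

ȳ_st = Σ W_h ȳ_h = (50·150.07 + 500·230.86 + 600·204.34)/1150 = 213.51087
V̂(ȳ_st) = Σ W_h² s_h²/n_h, with W_h = N_h/N and N = 1150:
  stratum 1: (50/1150)²·29.80²/11 = 0.15261
  stratum 2: (500/1150)²·26.18²/118 = 1.098
  stratum 3: (600/1150)²·46.70²/138 = 4.30191
V̂(ȳ_st) = 5.55252
SE(ȳ_st) = √5.55252 = 2.35638

ȳ_st ≈ 213.51, SE ≈ 2.36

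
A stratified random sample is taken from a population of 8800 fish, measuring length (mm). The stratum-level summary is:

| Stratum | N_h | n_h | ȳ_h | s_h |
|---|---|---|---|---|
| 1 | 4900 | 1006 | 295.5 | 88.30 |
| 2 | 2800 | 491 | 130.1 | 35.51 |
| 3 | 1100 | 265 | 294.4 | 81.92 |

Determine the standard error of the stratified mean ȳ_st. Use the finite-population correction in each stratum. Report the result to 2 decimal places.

V̂(ȳ_st) = Σ W_h² (1 − n_h/N_h) s_h²/n_h, with W_h = N_h/N and N = 8800:
  stratum 1: (4900/8800)²·(1 − 1006/4900)·88.30²/1006 = 1.90963
  stratum 2: (2800/8800)²·(1 − 491/2800)·35.51²/491 = 0.214406
  stratum 3: (1100/8800)²·(1 − 265/1100)·81.92²/265 = 0.300364
V̂(ȳ_st) = 2.4244
SE(ȳ_st) = √2.4244 = 1.55705

SE(ȳ_st) ≈ 1.56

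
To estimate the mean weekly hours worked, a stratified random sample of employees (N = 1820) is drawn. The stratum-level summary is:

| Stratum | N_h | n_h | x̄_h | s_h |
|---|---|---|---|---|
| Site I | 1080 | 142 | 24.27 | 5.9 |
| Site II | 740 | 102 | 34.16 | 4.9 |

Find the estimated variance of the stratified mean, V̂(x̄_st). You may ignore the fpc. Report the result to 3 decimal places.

V̂(x̄_st) ≈ 0.125

V̂(x̄_st) = Σ W_h² s_h²/n_h, with W_h = N_h/N and N = 1820:
  stratum Site I: (1080/1820)²·5.9²/142 = 0.0863218
  stratum Site II: (740/1820)²·4.9²/102 = 0.0389146
V̂(x̄_st) = 0.125236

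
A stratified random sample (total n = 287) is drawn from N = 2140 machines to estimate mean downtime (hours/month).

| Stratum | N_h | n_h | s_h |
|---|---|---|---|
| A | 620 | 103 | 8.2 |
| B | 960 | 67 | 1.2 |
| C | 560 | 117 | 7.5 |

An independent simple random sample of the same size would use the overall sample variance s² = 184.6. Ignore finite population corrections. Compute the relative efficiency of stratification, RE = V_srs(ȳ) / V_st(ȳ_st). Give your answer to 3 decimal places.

RE ≈ 6.988

V̂(ȳ_st) = Σ W_h² s_h²/n_h, with W_h = N_h/N and N = 2140:
  stratum A: (620/2140)²·8.2²/103 = 0.0547957
  stratum B: (960/2140)²·1.2²/67 = 0.00432516
  stratum C: (560/2140)²·7.5²/117 = 0.0329219
V_st = 0.0920428
V_srs = s²/n = 184.6/287 = 0.643206
Relative efficiency = V_srs / V_st = 0.643206/0.0920428 = 6.9881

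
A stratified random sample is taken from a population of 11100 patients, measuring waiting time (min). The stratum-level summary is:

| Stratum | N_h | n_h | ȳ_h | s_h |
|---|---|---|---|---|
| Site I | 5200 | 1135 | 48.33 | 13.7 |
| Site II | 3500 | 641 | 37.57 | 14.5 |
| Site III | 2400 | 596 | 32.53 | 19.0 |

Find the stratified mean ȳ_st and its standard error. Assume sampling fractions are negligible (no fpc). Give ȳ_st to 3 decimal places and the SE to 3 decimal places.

ȳ_st ≈ 41.521, SE ≈ 0.312

ȳ_st = Σ W_h ȳ_h = (5200·48.33 + 3500·37.57 + 2400·32.53)/11100 = 41.52099
V̂(ȳ_st) = Σ W_h² s_h²/n_h, with W_h = N_h/N and N = 11100:
  stratum Site I: (5200/11100)²·13.7²/1135 = 0.0362916
  stratum Site II: (3500/11100)²·14.5²/641 = 0.0326113
  stratum Site III: (2400/11100)²·19.0²/596 = 0.0283164
V̂(ȳ_st) = 0.0972193
SE(ȳ_st) = √0.0972193 = 0.3118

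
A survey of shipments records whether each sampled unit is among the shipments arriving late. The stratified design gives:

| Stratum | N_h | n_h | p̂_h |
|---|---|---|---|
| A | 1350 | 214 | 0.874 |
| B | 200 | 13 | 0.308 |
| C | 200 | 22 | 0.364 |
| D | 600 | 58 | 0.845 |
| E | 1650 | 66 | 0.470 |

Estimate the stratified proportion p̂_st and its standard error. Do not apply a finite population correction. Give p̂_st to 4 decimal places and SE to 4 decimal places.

N = 4000; stratum weights W_h = N_h/N.
p̂_st = Σ W_h p̂_h = (1350·0.874 + 200·0.308 + 200·0.364 + 600·0.845 + 1650·0.470)/4000 = 0.64920
V̂(p̂_st) = Σ W_h² p̂_h(1−p̂_h)/(n_h−1):
  stratum A: (1350/4000)²·0.874·0.126/213 = 5.88911e-05
  stratum B: (200/4000)²·0.308·0.692/12 = 4.44033e-05
  stratum C: (200/4000)²·0.364·0.636/21 = 2.756e-05
  stratum D: (600/4000)²·0.845·0.155/57 = 5.17007e-05
  stratum E: (1650/4000)²·0.470·0.530/65 = 0.000652091
V̂(p̂_st) = 0.000834646; SE = √V̂ = 0.0288902

p̂_st ≈ 0.6492, SE ≈ 0.0289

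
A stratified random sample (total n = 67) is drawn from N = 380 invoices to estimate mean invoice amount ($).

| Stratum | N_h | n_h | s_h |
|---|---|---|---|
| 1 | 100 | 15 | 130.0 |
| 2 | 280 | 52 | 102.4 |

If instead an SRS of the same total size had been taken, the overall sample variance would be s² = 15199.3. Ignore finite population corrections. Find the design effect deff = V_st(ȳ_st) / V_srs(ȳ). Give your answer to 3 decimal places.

V̂(ȳ_st) = Σ W_h² s_h²/n_h, with W_h = N_h/N and N = 380:
  stratum 1: (100/380)²·130.0²/15 = 78.024
  stratum 2: (280/380)²·102.4²/52 = 109.483
V_st = 187.507
V_srs = s²/n = 15199.3/67 = 226.855
deff = V_st / V_srs = 187.507/226.855 = 0.8265

deff ≈ 0.827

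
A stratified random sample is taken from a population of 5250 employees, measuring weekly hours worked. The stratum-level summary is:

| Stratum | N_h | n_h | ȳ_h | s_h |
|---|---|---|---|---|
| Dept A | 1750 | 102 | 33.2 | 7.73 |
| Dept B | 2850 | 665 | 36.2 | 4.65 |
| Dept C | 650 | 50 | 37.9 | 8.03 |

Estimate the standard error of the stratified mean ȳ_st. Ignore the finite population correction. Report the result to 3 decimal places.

SE(ȳ_st) ≈ 0.307

V̂(ȳ_st) = Σ W_h² s_h²/n_h, with W_h = N_h/N and N = 5250:
  stratum Dept A: (1750/5250)²·7.73²/102 = 0.0650903
  stratum Dept B: (2850/5250)²·4.65²/665 = 0.00958198
  stratum Dept C: (650/5250)²·8.03²/50 = 0.0197683
V̂(ȳ_st) = 0.0944406
SE(ȳ_st) = √0.0944406 = 0.307312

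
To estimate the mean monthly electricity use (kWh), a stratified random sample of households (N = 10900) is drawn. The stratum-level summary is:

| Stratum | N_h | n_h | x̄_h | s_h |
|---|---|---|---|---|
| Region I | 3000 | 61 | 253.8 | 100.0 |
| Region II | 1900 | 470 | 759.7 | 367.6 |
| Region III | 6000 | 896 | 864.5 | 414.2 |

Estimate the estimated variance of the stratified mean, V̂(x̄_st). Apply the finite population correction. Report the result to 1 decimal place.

V̂(x̄_st) = Σ W_h² (1 − n_h/N_h) s_h²/n_h, with W_h = N_h/N and N = 10900:
  stratum Region I: (3000/10900)²·(1 − 61/3000)·100.0²/61 = 12.1657
  stratum Region II: (1900/10900)²·(1 − 470/1900)·367.6²/470 = 6.57491
  stratum Region III: (6000/10900)²·(1 − 896/6000)·414.2²/896 = 49.3539
V̂(x̄_st) = 68.0945

V̂(x̄_st) ≈ 68.1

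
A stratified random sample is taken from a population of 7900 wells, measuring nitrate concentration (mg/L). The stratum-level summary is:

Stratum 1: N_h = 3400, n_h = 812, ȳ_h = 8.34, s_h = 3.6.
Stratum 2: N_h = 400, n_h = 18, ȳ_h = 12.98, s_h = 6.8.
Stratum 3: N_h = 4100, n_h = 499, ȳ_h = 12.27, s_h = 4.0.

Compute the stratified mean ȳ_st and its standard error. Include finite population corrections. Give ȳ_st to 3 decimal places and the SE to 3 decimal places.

ȳ_st ≈ 10.615, SE ≈ 0.127

ȳ_st = Σ W_h ȳ_h = (3400·8.34 + 400·12.98 + 4100·12.27)/7900 = 10.61456
V̂(ȳ_st) = Σ W_h² (1 − n_h/N_h) s_h²/n_h, with W_h = N_h/N and N = 7900:
  stratum 1: (3400/7900)²·(1 − 812/3400)·3.6²/812 = 0.00225029
  stratum 2: (400/7900)²·(1 − 18/400)·6.8²/18 = 0.00628948
  stratum 3: (4100/7900)²·(1 − 499/4100)·4.0²/499 = 0.00758529
V̂(ȳ_st) = 0.0161251
SE(ȳ_st) = √0.0161251 = 0.126984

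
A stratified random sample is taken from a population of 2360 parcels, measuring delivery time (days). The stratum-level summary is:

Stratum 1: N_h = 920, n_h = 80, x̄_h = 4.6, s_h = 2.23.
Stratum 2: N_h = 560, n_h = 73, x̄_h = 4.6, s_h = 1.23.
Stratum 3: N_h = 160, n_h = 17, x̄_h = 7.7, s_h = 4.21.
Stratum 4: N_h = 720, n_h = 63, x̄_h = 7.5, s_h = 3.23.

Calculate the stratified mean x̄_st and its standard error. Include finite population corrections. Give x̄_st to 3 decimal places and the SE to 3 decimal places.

x̄_st = Σ W_h x̄_h = (920·4.6 + 560·4.6 + 160·7.7 + 720·7.5)/2360 = 5.69492
V̂(x̄_st) = Σ W_h² (1 − n_h/N_h) s_h²/n_h, with W_h = N_h/N and N = 2360:
  stratum 1: (920/2360)²·(1 − 80/920)·2.23²/80 = 0.00862507
  stratum 2: (560/2360)²·(1 − 73/560)·1.23²/73 = 0.0010148
  stratum 3: (160/2360)²·(1 − 17/160)·4.21²/17 = 0.00428299
  stratum 4: (720/2360)²·(1 − 63/720)·3.23²/63 = 0.014065
V̂(x̄_st) = 0.0279878
SE(x̄_st) = √0.0279878 = 0.167296

x̄_st ≈ 5.695, SE ≈ 0.167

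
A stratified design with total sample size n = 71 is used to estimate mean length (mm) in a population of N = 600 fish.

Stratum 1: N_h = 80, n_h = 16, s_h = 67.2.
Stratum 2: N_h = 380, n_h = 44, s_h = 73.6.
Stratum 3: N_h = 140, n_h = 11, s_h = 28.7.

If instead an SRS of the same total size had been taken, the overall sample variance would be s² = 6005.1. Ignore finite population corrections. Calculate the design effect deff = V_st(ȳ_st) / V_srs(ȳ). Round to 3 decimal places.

deff ≈ 0.691

V̂(ȳ_st) = Σ W_h² s_h²/n_h, with W_h = N_h/N and N = 600:
  stratum 1: (80/600)²·67.2²/16 = 5.0176
  stratum 2: (380/600)²·73.6²/44 = 49.3819
  stratum 3: (140/600)²·28.7²/11 = 4.07685
V_st = 58.4763
V_srs = s²/n = 6005.1/71 = 84.5789
deff = V_st / V_srs = 58.4763/84.5789 = 0.6914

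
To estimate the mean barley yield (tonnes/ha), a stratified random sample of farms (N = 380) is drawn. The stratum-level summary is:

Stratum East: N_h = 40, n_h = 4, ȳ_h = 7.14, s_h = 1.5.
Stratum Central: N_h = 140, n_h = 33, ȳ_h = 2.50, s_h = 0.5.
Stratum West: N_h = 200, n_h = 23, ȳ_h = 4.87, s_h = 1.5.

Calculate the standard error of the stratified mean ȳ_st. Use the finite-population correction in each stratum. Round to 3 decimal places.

V̂(ȳ_st) = Σ W_h² (1 − n_h/N_h) s_h²/n_h, with W_h = N_h/N and N = 380:
  stratum East: (40/380)²·(1 − 4/40)·1.5²/4 = 0.00560942
  stratum Central: (140/380)²·(1 − 33/140)·0.5²/33 = 0.000785906
  stratum West: (200/380)²·(1 − 23/200)·1.5²/23 = 0.0239823
V̂(ȳ_st) = 0.0303776
SE(ȳ_st) = √0.0303776 = 0.174292

SE(ȳ_st) ≈ 0.174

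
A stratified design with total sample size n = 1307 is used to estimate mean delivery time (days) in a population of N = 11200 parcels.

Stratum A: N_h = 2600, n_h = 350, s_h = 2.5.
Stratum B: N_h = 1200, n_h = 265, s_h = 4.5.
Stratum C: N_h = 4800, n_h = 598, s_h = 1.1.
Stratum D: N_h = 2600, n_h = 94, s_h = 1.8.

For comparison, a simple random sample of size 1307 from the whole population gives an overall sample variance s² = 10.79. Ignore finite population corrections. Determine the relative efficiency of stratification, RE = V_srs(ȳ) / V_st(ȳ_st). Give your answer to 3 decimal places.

RE ≈ 2.029

V̂(ȳ_st) = Σ W_h² s_h²/n_h, with W_h = N_h/N and N = 11200:
  stratum A: (2600/11200)²·2.5²/350 = 0.000962327
  stratum B: (1200/11200)²·4.5²/265 = 0.000877214
  stratum C: (4800/11200)²·1.1²/598 = 0.000371647
  stratum D: (2600/11200)²·1.8²/94 = 0.0018575
V_st = 0.00406868
V_srs = s²/n = 10.79/1307 = 0.00825555
Relative efficiency = V_srs / V_st = 0.00825555/0.00406868 = 2.0290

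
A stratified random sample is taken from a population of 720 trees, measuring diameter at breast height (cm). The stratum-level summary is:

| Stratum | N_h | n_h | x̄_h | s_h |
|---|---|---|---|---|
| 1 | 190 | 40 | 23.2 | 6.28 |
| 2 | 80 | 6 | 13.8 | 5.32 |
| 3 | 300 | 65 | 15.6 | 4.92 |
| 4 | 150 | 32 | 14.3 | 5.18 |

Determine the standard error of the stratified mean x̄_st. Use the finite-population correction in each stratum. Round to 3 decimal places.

SE(x̄_st) ≈ 0.433

V̂(x̄_st) = Σ W_h² (1 − n_h/N_h) s_h²/n_h, with W_h = N_h/N and N = 720:
  stratum 1: (190/720)²·(1 − 40/190)·6.28²/40 = 0.054205
  stratum 2: (80/720)²·(1 − 6/80)·5.32²/6 = 0.0538677
  stratum 3: (300/720)²·(1 − 65/300)·4.92²/65 = 0.0506455
  stratum 4: (150/720)²·(1 − 32/150)·5.18²/32 = 0.0286298
V̂(x̄_st) = 0.187348
SE(x̄_st) = √0.187348 = 0.432837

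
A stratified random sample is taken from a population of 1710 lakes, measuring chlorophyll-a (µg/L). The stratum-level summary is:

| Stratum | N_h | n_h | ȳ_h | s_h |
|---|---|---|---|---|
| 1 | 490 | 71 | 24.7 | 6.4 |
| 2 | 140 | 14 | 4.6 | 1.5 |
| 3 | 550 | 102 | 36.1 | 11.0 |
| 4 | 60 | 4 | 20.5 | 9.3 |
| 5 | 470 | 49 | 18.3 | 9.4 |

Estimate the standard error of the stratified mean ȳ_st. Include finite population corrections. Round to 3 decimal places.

SE(ȳ_st) ≈ 0.537

V̂(ȳ_st) = Σ W_h² (1 − n_h/N_h) s_h²/n_h, with W_h = N_h/N and N = 1710:
  stratum 1: (490/1710)²·(1 − 71/490)·6.4²/71 = 0.040506
  stratum 2: (140/1710)²·(1 − 14/140)·1.5²/14 = 0.000969529
  stratum 3: (550/1710)²·(1 − 102/550)·11.0²/102 = 0.0999617
  stratum 4: (60/1710)²·(1 − 4/60)·9.3²/4 = 0.0248458
  stratum 5: (470/1710)²·(1 − 49/470)·9.4²/49 = 0.122025
V̂(ȳ_st) = 0.288308
SE(ȳ_st) = √0.288308 = 0.536943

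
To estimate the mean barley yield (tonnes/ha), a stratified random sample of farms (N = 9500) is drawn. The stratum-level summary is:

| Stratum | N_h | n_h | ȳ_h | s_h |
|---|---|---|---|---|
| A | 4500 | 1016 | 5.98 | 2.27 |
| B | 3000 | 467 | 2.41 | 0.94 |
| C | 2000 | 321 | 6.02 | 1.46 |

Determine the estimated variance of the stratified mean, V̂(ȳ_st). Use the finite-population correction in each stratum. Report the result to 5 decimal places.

V̂(ȳ_st) ≈ 0.00129

V̂(ȳ_st) = Σ W_h² (1 − n_h/N_h) s_h²/n_h, with W_h = N_h/N and N = 9500:
  stratum A: (4500/9500)²·(1 − 1016/4500)·2.27²/1016 = 0.000881052
  stratum B: (3000/9500)²·(1 − 467/3000)·0.94²/467 = 0.000159312
  stratum C: (2000/9500)²·(1 − 321/2000)·1.46²/321 = 0.000247078
V̂(ȳ_st) = 0.00128744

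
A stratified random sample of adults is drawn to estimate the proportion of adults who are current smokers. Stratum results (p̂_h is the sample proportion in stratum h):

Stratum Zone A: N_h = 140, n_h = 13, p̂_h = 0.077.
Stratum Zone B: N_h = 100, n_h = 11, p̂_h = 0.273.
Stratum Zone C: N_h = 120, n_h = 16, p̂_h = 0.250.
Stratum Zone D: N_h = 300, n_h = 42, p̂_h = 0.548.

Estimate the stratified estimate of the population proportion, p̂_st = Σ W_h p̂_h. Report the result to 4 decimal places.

p̂_st ≈ 0.3522

N = 660; stratum weights W_h = N_h/N.
p̂_st = Σ W_h p̂_h = (140·0.077 + 100·0.273 + 120·0.250 + 300·0.548)/660 = 0.35224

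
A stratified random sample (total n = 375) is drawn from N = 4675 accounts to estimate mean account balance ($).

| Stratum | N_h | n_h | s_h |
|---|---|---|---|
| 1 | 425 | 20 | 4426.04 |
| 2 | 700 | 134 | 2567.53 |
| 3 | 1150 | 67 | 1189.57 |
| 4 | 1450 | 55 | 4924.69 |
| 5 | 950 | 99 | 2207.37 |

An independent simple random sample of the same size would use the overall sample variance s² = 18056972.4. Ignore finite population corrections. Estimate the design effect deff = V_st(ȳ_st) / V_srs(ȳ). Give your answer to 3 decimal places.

deff ≈ 1.141

V̂(ȳ_st) = Σ W_h² s_h²/n_h, with W_h = N_h/N and N = 4675:
  stratum 1: (425/4675)²·4426.04²/20 = 8094.97
  stratum 2: (700/4675)²·2567.53²/134 = 1102.96
  stratum 3: (1150/4675)²·1189.57²/67 = 1278.02
  stratum 4: (1450/4675)²·4924.69²/55 = 42419.7
  stratum 5: (950/4675)²·2207.37²/99 = 2032.35
V_st = 54928
V_srs = s²/n = 18056972.4/375 = 48151.9
deff = V_st / V_srs = 54928/48151.9 = 1.1407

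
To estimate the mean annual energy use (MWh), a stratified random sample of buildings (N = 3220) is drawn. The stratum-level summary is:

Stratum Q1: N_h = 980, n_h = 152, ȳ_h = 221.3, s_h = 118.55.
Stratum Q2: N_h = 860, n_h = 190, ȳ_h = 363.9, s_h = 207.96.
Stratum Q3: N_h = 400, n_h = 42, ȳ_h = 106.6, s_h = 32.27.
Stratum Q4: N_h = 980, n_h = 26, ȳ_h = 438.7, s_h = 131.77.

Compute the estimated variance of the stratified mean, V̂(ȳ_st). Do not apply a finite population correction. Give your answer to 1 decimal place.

V̂(ȳ_st) = Σ W_h² s_h²/n_h, with W_h = N_h/N and N = 3220:
  stratum Q1: (980/3220)²·118.55²/152 = 8.56446
  stratum Q2: (860/3220)²·207.96²/190 = 16.2365
  stratum Q3: (400/3220)²·32.27²/42 = 0.38261
  stratum Q4: (980/3220)²·131.77²/26 = 61.8586
V̂(ȳ_st) = 87.0421

V̂(ȳ_st) ≈ 87.0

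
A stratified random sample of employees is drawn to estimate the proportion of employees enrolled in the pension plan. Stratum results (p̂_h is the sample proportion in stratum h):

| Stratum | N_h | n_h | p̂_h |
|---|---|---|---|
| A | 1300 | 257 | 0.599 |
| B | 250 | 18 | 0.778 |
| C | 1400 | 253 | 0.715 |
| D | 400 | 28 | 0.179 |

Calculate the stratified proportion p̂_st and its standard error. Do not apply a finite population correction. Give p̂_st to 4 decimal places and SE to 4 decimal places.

p̂_st ≈ 0.6107, SE ≈ 0.0204

N = 3350; stratum weights W_h = N_h/N.
p̂_st = Σ W_h p̂_h = (1300·0.599 + 250·0.778 + 1400·0.715 + 400·0.179)/3350 = 0.61069
V̂(p̂_st) = Σ W_h² p̂_h(1−p̂_h)/(n_h−1):
  stratum A: (1300/3350)²·0.599·0.401/256 = 0.000141295
  stratum B: (250/3350)²·0.778·0.222/17 = 5.65814e-05
  stratum C: (1400/3350)²·0.715·0.285/252 = 0.000141227
  stratum D: (400/3350)²·0.179·0.821/27 = 7.76002e-05
V̂(p̂_st) = 0.000416704; SE = √V̂ = 0.0204133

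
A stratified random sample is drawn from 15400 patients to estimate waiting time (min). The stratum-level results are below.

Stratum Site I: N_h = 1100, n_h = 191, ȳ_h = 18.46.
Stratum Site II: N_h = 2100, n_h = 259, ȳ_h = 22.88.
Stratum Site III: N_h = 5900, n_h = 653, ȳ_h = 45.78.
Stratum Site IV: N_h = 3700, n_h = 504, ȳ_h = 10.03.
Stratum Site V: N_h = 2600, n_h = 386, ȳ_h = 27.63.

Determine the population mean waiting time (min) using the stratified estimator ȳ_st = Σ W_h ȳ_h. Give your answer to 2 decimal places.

N = Σ N_h = 15400. Stratum weights W_h = N_h/N.
ȳ_st = (1100·18.46 + 2100·22.88 + 5900·45.78 + 3700·10.03 + 2600·27.63) / 15400 = 29.0523

ȳ_st ≈ 29.05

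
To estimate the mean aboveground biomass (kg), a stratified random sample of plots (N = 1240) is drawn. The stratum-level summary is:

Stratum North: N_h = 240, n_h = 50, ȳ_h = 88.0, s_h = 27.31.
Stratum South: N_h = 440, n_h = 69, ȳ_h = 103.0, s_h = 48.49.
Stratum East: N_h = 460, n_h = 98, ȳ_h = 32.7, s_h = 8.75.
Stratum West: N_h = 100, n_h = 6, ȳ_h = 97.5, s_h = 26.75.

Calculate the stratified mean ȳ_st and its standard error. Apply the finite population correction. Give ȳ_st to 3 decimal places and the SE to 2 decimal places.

ȳ_st = Σ W_h ȳ_h = (240·88.0 + 440·103.0 + 460·32.7 + 100·97.5)/1240 = 73.57419
V̂(ȳ_st) = Σ W_h² (1 − n_h/N_h) s_h²/n_h, with W_h = N_h/N and N = 1240:
  stratum North: (240/1240)²·(1 − 50/240)·27.31²/50 = 0.442379
  stratum South: (440/1240)²·(1 − 69/440)·48.49²/69 = 3.61775
  stratum East: (460/1240)²·(1 − 98/460)·8.75²/98 = 0.0846083
  stratum West: (100/1240)²·(1 − 6/100)·26.75²/6 = 0.729089
V̂(ȳ_st) = 4.87383
SE(ȳ_st) = √4.87383 = 2.20767

ȳ_st ≈ 73.574, SE ≈ 2.21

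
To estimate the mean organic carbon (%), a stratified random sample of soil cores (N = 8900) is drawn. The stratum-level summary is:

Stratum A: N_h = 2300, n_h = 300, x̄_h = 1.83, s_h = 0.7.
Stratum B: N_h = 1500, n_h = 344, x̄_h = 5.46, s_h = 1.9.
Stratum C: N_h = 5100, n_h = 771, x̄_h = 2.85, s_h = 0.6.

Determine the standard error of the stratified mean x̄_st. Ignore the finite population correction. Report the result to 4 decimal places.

SE(x̄_st) ≈ 0.0237

V̂(x̄_st) = Σ W_h² s_h²/n_h, with W_h = N_h/N and N = 8900:
  stratum A: (2300/8900)²·0.7²/300 = 0.000109081
  stratum B: (1500/8900)²·1.9²/344 = 0.000298093
  stratum C: (5100/8900)²·0.6²/771 = 0.000153323
V̂(x̄_st) = 0.000560497
SE(x̄_st) = √0.000560497 = 0.0236748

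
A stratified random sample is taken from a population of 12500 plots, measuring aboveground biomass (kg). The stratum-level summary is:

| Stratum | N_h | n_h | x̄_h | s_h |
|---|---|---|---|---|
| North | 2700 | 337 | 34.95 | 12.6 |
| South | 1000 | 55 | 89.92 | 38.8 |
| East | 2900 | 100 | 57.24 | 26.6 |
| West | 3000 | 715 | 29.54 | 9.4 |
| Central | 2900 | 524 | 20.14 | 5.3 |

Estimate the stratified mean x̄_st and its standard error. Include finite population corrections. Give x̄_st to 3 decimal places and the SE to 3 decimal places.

x̄_st ≈ 39.785, SE ≈ 0.749

x̄_st = Σ W_h x̄_h = (2700·34.95 + 1000·89.92 + 2900·57.24 + 3000·29.54 + 2900·20.14)/12500 = 39.78456
V̂(x̄_st) = Σ W_h² (1 − n_h/N_h) s_h²/n_h, with W_h = N_h/N and N = 12500:
  stratum North: (2700/12500)²·(1 − 337/2700)·12.6²/337 = 0.0192362
  stratum South: (1000/12500)²·(1 − 55/1000)·38.8²/55 = 0.165544
  stratum East: (2900/12500)²·(1 − 100/2900)·26.6²/100 = 0.367705
  stratum West: (3000/12500)²·(1 − 715/3000)·9.4²/715 = 0.00542172
  stratum Central: (2900/12500)²·(1 − 524/2900)·5.3²/524 = 0.00236399
V̂(x̄_st) = 0.56027
SE(x̄_st) = √0.56027 = 0.748512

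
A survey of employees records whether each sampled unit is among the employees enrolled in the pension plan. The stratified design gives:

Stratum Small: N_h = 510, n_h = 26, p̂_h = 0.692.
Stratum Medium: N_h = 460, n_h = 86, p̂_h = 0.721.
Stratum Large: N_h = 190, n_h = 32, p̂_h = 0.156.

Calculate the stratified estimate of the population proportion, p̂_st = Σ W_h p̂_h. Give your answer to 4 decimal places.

N = 1160; stratum weights W_h = N_h/N.
p̂_st = Σ W_h p̂_h = (510·0.692 + 460·0.721 + 190·0.156)/1160 = 0.61571

p̂_st ≈ 0.6157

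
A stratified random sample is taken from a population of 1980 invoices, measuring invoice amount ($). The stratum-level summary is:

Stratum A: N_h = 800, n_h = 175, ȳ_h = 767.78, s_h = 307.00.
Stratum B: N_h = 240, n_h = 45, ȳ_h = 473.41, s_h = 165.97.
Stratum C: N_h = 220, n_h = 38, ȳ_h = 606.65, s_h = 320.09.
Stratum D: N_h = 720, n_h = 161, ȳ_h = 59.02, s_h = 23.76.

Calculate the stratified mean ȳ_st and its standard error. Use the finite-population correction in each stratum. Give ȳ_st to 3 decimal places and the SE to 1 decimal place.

ȳ_st ≈ 456.465, SE ≈ 10.2

ȳ_st = Σ W_h ȳ_h = (800·767.78 + 240·473.41 + 220·606.65 + 720·59.02)/1980 = 456.46455
V̂(ȳ_st) = Σ W_h² (1 − n_h/N_h) s_h²/n_h, with W_h = N_h/N and N = 1980:
  stratum A: (800/1980)²·(1 − 175/800)·307.00²/175 = 68.6876
  stratum B: (240/1980)²·(1 − 45/240)·165.97²/45 = 7.30739
  stratum C: (220/1980)²·(1 − 38/220)·320.09²/38 = 27.5375
  stratum D: (720/1980)²·(1 − 161/720)·23.76²/161 = 0.359982
V̂(ȳ_st) = 103.892
SE(ȳ_st) = √103.892 = 10.1928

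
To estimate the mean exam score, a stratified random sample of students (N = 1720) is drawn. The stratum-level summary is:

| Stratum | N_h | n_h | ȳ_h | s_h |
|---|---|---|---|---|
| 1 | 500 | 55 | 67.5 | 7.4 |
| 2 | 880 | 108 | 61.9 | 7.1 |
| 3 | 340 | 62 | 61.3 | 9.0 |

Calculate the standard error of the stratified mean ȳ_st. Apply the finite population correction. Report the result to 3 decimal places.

SE(ȳ_st) ≈ 0.473

V̂(ȳ_st) = Σ W_h² (1 − n_h/N_h) s_h²/n_h, with W_h = N_h/N and N = 1720:
  stratum 1: (500/1720)²·(1 − 55/500)·7.4²/55 = 0.0748814
  stratum 2: (880/1720)²·(1 − 108/880)·7.1²/108 = 0.107185
  stratum 3: (340/1720)²·(1 − 62/340)·9.0²/62 = 0.0417407
V̂(ȳ_st) = 0.223808
SE(ȳ_st) = √0.223808 = 0.473083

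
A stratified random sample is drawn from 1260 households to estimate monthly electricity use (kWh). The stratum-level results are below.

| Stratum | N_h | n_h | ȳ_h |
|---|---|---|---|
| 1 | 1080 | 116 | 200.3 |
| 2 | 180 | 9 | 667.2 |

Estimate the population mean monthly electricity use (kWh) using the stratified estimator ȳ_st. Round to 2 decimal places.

N = Σ N_h = 1260. Stratum weights W_h = N_h/N.
ȳ_st = (1080·200.3 + 180·667.2) / 1260 = 267.0000

ȳ_st ≈ 267.00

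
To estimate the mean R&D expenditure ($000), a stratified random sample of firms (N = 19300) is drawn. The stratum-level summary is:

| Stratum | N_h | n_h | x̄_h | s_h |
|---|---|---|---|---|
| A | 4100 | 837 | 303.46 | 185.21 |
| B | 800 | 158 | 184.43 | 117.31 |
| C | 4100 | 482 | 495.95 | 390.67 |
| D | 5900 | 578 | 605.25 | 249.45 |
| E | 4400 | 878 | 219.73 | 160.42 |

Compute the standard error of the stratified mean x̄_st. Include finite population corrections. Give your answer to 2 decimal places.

SE(x̄_st) ≈ 4.95

V̂(x̄_st) = Σ W_h² (1 − n_h/N_h) s_h²/n_h, with W_h = N_h/N and N = 19300:
  stratum A: (4100/19300)²·(1 − 837/4100)·185.21²/837 = 1.47194
  stratum B: (800/19300)²·(1 − 158/800)·117.31²/158 = 0.120095
  stratum C: (4100/19300)²·(1 − 482/4100)·390.67²/482 = 12.6099
  stratum D: (5900/19300)²·(1 − 578/5900)·249.45²/578 = 9.0751
  stratum E: (4400/19300)²·(1 − 878/4400)·160.42²/878 = 1.21941
V̂(x̄_st) = 24.4964
SE(x̄_st) = √24.4964 = 4.94939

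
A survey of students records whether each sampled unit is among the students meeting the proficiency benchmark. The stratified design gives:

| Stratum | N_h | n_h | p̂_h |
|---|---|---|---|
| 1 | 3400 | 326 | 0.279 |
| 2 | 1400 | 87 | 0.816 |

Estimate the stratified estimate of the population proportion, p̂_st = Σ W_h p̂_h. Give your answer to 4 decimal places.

p̂_st ≈ 0.4356

N = 4800; stratum weights W_h = N_h/N.
p̂_st = Σ W_h p̂_h = (3400·0.279 + 1400·0.816)/4800 = 0.43562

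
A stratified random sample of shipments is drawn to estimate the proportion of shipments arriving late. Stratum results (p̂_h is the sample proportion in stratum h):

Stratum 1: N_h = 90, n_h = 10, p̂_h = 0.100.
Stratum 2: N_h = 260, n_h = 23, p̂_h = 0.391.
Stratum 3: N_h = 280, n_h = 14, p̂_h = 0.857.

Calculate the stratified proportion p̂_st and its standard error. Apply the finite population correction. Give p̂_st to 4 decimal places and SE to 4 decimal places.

N = 630; stratum weights W_h = N_h/N.
p̂_st = Σ W_h p̂_h = (90·0.100 + 260·0.391 + 280·0.857)/630 = 0.55654
V̂(p̂_st) = Σ W_h² (1 − n_h/N_h) p̂_h(1−p̂_h)/(n_h−1):
  stratum 1: (90/630)²·(1 − 10/90)·0.100·0.900/9 = 0.000181406
  stratum 2: (260/630)²·(1 − 23/260)·0.391·0.609/22 = 0.0016804
  stratum 3: (280/630)²·(1 − 14/280)·0.857·0.143/13 = 0.00176902
V̂(p̂_st) = 0.00363082; SE = √V̂ = 0.0602563

p̂_st ≈ 0.5565, SE ≈ 0.0603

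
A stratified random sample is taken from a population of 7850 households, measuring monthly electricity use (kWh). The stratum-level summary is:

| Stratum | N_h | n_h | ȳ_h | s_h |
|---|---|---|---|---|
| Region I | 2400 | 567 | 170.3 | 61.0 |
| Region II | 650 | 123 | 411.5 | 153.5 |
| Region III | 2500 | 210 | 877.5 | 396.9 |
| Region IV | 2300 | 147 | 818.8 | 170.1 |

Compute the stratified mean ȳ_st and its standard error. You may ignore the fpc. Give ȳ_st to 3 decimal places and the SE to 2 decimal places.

ȳ_st = Σ W_h ȳ_h = (2400·170.3 + 650·411.5 + 2500·877.5 + 2300·818.8)/7850 = 605.50127
V̂(ȳ_st) = Σ W_h² s_h²/n_h, with W_h = N_h/N and N = 7850:
  stratum Region I: (2400/7850)²·61.0²/567 = 0.613423
  stratum Region II: (650/7850)²·153.5²/123 = 1.31341
  stratum Region III: (2500/7850)²·396.9²/210 = 76.0823
  stratum Region IV: (2300/7850)²·170.1²/147 = 16.8969
V̂(ȳ_st) = 94.906
SE(ȳ_st) = √94.906 = 9.74197

ȳ_st ≈ 605.501, SE ≈ 9.74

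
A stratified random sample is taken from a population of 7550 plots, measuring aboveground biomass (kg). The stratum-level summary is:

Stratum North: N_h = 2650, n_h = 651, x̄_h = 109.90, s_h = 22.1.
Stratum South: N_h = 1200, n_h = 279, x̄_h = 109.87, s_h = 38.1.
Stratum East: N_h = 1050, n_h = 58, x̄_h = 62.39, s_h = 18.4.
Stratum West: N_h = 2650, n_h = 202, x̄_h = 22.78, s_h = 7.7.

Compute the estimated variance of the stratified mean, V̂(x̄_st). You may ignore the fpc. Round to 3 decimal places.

V̂(x̄_st) = Σ W_h² s_h²/n_h, with W_h = N_h/N and N = 7550:
  stratum North: (2650/7550)²·22.1²/651 = 0.0924275
  stratum South: (1200/7550)²·38.1²/279 = 0.131436
  stratum East: (1050/7550)²·18.4²/58 = 0.1129
  stratum West: (2650/7550)²·7.7²/202 = 0.03616
V̂(x̄_st) = 0.372923

V̂(x̄_st) ≈ 0.373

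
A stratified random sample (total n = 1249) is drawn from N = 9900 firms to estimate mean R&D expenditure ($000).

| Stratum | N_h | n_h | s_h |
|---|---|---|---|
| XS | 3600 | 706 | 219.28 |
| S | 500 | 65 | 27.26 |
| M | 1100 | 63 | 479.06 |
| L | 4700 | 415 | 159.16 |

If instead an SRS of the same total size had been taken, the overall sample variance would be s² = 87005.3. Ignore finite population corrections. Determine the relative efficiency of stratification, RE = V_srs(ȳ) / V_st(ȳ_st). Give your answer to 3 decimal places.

V̂(ȳ_st) = Σ W_h² s_h²/n_h, with W_h = N_h/N and N = 9900:
  stratum XS: (3600/9900)²·219.28²/706 = 9.00592
  stratum S: (500/9900)²·27.26²/65 = 0.0291614
  stratum M: (1100/9900)²·479.06²/63 = 44.9732
  stratum L: (4700/9900)²·159.16²/415 = 13.7577
V_st = 67.766
V_srs = s²/n = 87005.3/1249 = 69.66
Relative efficiency = V_srs / V_st = 69.66/67.766 = 1.0279

RE ≈ 1.028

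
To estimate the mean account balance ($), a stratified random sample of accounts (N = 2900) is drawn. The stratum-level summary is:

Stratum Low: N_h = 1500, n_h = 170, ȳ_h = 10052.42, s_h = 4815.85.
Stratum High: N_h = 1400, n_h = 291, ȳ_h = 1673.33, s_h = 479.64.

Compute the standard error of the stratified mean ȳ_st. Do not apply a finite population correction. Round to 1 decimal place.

V̂(ȳ_st) = Σ W_h² s_h²/n_h, with W_h = N_h/N and N = 2900:
  stratum Low: (1500/2900)²·4815.85²/170 = 36499.2
  stratum High: (1400/2900)²·479.64²/291 = 184.246
V̂(ȳ_st) = 36683.5
SE(ȳ_st) = √36683.5 = 191.529

SE(ȳ_st) ≈ 191.5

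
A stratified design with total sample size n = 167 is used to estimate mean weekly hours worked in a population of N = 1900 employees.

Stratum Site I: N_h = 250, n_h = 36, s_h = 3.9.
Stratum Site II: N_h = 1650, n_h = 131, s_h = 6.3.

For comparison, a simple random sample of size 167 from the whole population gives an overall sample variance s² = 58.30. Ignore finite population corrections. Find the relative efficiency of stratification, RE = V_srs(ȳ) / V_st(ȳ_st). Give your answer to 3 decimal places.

V̂(ȳ_st) = Σ W_h² s_h²/n_h, with W_h = N_h/N and N = 1900:
  stratum Site I: (250/1900)²·3.9²/36 = 0.00731475
  stratum Site II: (1650/1900)²·6.3²/131 = 0.228492
V_st = 0.235806
V_srs = s²/n = 58.30/167 = 0.349102
Relative efficiency = V_srs / V_st = 0.349102/0.235806 = 1.4805

RE ≈ 1.480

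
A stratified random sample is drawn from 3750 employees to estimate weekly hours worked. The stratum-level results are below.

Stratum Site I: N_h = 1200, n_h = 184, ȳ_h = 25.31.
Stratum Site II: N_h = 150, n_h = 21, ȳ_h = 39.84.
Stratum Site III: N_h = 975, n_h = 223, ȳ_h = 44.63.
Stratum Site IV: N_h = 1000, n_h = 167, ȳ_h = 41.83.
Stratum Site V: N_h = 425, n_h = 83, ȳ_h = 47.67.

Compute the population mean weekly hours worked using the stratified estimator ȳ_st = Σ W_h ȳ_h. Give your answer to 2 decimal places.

ȳ_st ≈ 37.85

N = Σ N_h = 3750. Stratum weights W_h = N_h/N.
ȳ_st = (1200·25.31 + 150·39.84 + 975·44.63 + 1000·41.83 + 425·47.67) / 3750 = 37.8539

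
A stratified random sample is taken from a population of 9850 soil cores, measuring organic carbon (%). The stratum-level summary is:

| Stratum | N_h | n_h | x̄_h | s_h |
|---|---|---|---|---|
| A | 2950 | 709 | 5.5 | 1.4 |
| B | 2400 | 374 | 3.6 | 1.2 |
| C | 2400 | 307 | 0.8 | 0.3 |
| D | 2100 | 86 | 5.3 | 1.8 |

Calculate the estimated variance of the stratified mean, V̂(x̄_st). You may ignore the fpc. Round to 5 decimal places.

V̂(x̄_st) ≈ 0.00221

V̂(x̄_st) = Σ W_h² s_h²/n_h, with W_h = N_h/N and N = 9850:
  stratum A: (2950/9850)²·1.4²/709 = 0.00024796
  stratum B: (2400/9850)²·1.2²/374 = 0.000228581
  stratum C: (2400/9850)²·0.3²/307 = 1.74042e-05
  stratum D: (2100/9850)²·1.8²/86 = 0.00171243
V̂(x̄_st) = 0.00220637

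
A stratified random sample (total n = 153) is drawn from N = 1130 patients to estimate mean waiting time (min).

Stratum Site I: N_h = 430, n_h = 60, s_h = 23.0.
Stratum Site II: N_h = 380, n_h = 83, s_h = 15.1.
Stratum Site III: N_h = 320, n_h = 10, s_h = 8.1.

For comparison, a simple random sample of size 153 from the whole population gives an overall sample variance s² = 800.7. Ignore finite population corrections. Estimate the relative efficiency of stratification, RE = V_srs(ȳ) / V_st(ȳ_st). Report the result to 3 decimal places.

V̂(ȳ_st) = Σ W_h² s_h²/n_h, with W_h = N_h/N and N = 1130:
  stratum Site I: (430/1130)²·23.0²/60 = 1.27669
  stratum Site II: (380/1130)²·15.1²/83 = 0.310661
  stratum Site III: (320/1130)²·8.1²/10 = 0.526154
V_st = 2.1135
V_srs = s²/n = 800.7/153 = 5.23333
Relative efficiency = V_srs / V_st = 5.23333/2.1135 = 2.4761

RE ≈ 2.476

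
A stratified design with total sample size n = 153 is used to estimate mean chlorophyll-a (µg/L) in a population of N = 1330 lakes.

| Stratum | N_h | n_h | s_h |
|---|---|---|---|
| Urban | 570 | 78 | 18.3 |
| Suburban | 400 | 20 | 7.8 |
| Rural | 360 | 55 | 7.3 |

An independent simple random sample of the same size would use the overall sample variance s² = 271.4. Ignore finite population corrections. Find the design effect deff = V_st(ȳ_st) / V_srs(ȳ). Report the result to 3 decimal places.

deff ≈ 0.640

V̂(ȳ_st) = Σ W_h² s_h²/n_h, with W_h = N_h/N and N = 1330:
  stratum Urban: (570/1330)²·18.3²/78 = 0.788595
  stratum Suburban: (400/1330)²·7.8²/20 = 0.275154
  stratum Rural: (360/1330)²·7.3²/55 = 0.070988
V_st = 1.13474
V_srs = s²/n = 271.4/153 = 1.77386
deff = V_st / V_srs = 1.13474/1.77386 = 0.6397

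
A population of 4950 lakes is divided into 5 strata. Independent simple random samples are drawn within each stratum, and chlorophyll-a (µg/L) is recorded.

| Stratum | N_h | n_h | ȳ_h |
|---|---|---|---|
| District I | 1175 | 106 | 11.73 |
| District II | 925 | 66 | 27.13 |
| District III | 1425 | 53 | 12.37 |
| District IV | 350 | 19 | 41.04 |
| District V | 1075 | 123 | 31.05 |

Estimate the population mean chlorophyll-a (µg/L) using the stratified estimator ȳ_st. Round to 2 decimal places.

N = Σ N_h = 4950. Stratum weights W_h = N_h/N.
ȳ_st = (1175·11.73 + 925·27.13 + 1425·12.37 + 350·41.04 + 1075·31.05) / 4950 = 21.0602

ȳ_st ≈ 21.06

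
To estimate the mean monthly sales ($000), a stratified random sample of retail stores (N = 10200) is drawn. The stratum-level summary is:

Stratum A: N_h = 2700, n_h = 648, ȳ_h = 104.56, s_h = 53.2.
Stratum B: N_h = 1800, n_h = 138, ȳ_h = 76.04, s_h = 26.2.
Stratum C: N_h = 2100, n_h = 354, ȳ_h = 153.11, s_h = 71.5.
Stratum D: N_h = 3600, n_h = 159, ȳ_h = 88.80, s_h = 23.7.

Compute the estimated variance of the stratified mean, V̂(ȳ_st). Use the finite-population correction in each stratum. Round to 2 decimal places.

V̂(ȳ_st) = Σ W_h² (1 − n_h/N_h) s_h²/n_h, with W_h = N_h/N and N = 10200:
  stratum A: (2700/10200)²·(1 − 648/2700)·53.2²/648 = 0.232589
  stratum B: (1800/10200)²·(1 − 138/1800)·26.2²/138 = 0.14303
  stratum C: (2100/10200)²·(1 − 354/2100)·71.5²/354 = 0.508946
  stratum D: (3600/10200)²·(1 − 159/3600)·23.7²/159 = 0.420617
V̂(ȳ_st) = 1.30518

V̂(ȳ_st) ≈ 1.31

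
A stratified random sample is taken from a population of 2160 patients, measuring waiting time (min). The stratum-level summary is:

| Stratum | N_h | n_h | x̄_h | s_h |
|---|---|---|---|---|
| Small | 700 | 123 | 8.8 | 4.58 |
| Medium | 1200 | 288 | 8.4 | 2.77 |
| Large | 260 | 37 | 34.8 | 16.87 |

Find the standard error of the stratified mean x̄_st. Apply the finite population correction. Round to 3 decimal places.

V̂(x̄_st) = Σ W_h² (1 − n_h/N_h) s_h²/n_h, with W_h = N_h/N and N = 2160:
  stratum Small: (700/2160)²·(1 − 123/700)·4.58²/123 = 0.0147636
  stratum Medium: (1200/2160)²·(1 − 288/1200)·2.77²/288 = 0.00624936
  stratum Large: (260/2160)²·(1 − 37/260)·16.87²/37 = 0.0955871
V̂(x̄_st) = 0.1166
SE(x̄_st) = √0.1166 = 0.341467

SE(x̄_st) ≈ 0.341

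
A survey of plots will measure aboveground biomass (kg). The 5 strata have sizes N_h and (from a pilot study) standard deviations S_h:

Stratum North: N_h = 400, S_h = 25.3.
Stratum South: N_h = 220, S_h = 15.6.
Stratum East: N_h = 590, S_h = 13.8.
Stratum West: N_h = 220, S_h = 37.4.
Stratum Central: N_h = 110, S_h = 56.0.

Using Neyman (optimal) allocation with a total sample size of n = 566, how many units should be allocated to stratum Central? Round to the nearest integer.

Neyman allocation: n_h = n · N_h S_h / Σ N_i S_i, with n = 566.
  stratum North: N_h·S_h = 400·25.3 = 10120.00
  stratum South: N_h·S_h = 220·15.6 = 3432.00
  stratum East: N_h·S_h = 590·13.8 = 8142.00
  stratum West: N_h·S_h = 220·37.4 = 8228.00
  stratum Central: N_h·S_h = 110·56.0 = 6160.00
Σ N_h S_h = 36082.00
n for stratum Central = 566·6160.00/36082.00 = 96.629 → 97

97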